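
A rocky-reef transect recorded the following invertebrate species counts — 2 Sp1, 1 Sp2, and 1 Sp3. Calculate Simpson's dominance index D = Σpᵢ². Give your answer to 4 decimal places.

0.3750

Total N = 2+1+1 = 4, so the proportions are 0.5, 0.25, 0.25 (working shown to 6 dp, full precision carried).
D = 0.5² + 0.25² + 0.25² = 0.250000 + 0.062500 + 0.062500 = 0.375000.
To 4 decimal places, D = 0.3750.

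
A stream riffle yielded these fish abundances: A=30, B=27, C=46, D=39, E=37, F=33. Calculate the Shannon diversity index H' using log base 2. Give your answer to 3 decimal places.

Total N = 30+27+46+39+37+33 = 212, so the proportions are 0.14151, 0.12736, 0.21698, 0.18396, 0.17453, 0.15566 (working shown to 5 dp, full precision carried).
Each pᵢ log₂ pᵢ term: 0.14151×(-2.82103)=-0.39920, 0.12736×(-2.97303)=-0.37864, 0.21698×(-2.20436)=-0.47830, 0.18396×(-2.44252)=-0.44933, 0.17453×(-2.51847)=-0.43954, 0.15566×(-2.68353)=-0.41772.
Sum = -2.56274, so H' = 2.563.

2.563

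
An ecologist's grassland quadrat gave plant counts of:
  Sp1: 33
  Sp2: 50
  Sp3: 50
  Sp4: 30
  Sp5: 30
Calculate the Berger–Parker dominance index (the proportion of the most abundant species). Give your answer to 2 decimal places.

0.26

Total N = 33+50+50+30+30 = 193, so the proportions are 0.171, 0.2591, 0.2591, 0.1554, 0.1554 (working shown to 4 dp, full precision carried).
The largest proportion is 0.2591, i.e. d = 0.26 to 2 decimal places.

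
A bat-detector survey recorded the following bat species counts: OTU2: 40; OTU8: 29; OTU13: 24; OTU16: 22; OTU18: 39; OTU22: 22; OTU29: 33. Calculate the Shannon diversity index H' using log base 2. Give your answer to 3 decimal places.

2.767

Total N = 40+29+24+22+39+22+33 = 209, so the proportions are 0.19139, 0.13876, 0.11483, 0.10526, 0.1866, 0.10526, 0.15789 (working shown to 5 dp, full precision carried).
Each pᵢ log₂ pᵢ term: 0.19139×(-2.38543)=-0.45654, 0.13876×(-2.84938)=-0.39537, 0.11483×(-3.12240)=-0.35855, 0.10526×(-3.24793)=-0.34189, 0.1866×(-2.42196)=-0.45194, 0.10526×(-3.24793)=-0.34189, 0.15789×(-2.66297)=-0.42047.
Sum = -2.76665, so H' = 2.767.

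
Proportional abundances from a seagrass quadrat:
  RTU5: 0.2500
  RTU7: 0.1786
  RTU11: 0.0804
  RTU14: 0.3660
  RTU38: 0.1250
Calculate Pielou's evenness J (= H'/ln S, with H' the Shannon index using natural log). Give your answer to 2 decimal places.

H' = −Σ pᵢ ln pᵢ = −((-0.3466) + (-0.3077) + (-0.2027) + (-0.3679) + (-0.2599)) = 1.4847 (working shown to 4 dp, full precision carried).
With S = 5 species, ln S = 1.6094, so J = 1.4847/1.6094 = 0.9225, i.e. 0.92 to 2 decimal places.

0.92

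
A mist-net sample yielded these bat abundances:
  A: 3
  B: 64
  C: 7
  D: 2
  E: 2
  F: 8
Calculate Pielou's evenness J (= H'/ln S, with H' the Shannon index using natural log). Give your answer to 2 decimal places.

Total N = 3+64+7+2+2+8 = 86, so the proportions are 0.0349, 0.7442, 0.0814, 0.0233, 0.0233, 0.093 (working shown to 4 dp, full precision carried).
H' = −Σ pᵢ ln pᵢ = −((-0.1171) + (-0.2199) + (-0.2042) + (-0.0875) + (-0.0875) + (-0.2209)) = 0.9370.
With S = 6 species, ln S = 1.7918, so J = 0.9370/1.7918 = 0.5229, i.e. 0.52 to 2 decimal places.

0.52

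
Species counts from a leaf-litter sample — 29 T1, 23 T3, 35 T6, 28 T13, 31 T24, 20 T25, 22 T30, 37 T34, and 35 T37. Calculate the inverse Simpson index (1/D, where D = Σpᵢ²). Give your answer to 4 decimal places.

Total N = 29+23+35+28+31+20+22+37+35 = 260, so the proportions are 0.11153846, 0.08846154, 0.13461538, 0.10769231, 0.11923077, 0.07692308, 0.08461538, 0.14230769, 0.13461538 (working shown to 8 dp, full precision carried).
D = 0.11153846² + 0.08846154² + 0.13461538² + 0.10769231² + 0.11923077² + 0.07692308² + 0.08461538² + 0.14230769² + 0.13461538² = 0.01244083 + 0.00782544 + 0.01812130 + 0.01159763 + 0.01421598 + 0.00591716 + 0.00715976 + 0.02025148 + 0.01812130 = 0.11565089.
So 1/D = 8.646713, i.e. 8.6467 to 4 decimal places.

8.6467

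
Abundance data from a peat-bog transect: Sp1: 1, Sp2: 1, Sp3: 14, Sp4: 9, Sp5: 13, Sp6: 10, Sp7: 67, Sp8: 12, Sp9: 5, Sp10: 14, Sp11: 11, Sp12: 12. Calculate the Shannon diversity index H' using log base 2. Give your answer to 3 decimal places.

Total N = 1+1+14+9+13+10+67+12+5+14+11+12 = 169, so the proportions are 0.00592, 0.00592, 0.08284, 0.05325, 0.07692, 0.05917, 0.39645, 0.07101, 0.02959, 0.08284, 0.06509, 0.07101 (working shown to 5 dp, full precision carried).
Each pᵢ log₂ pᵢ term: 0.00592×(-7.40088)=-0.04379, 0.00592×(-7.40088)=-0.04379, 0.08284×(-3.59352)=-0.29769, 0.05325×(-4.23095)=-0.22532, 0.07692×(-3.70044)=-0.28465, 0.05917×(-4.07895)=-0.24136, 0.39645×(-1.33479)=-0.52918, 0.07101×(-3.81592)=-0.27095, 0.02959×(-5.07895)=-0.15026, 0.08284×(-3.59352)=-0.29769, 0.06509×(-3.94145)=-0.25654, 0.07101×(-3.81592)=-0.27095.
Sum = -2.91218, so H' = 2.912.

2.912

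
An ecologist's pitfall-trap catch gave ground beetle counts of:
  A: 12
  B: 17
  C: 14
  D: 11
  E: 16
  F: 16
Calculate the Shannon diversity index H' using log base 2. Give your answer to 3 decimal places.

Total N = 12+17+14+11+16+16 = 86, so the proportions are 0.13953, 0.19767, 0.16279, 0.12791, 0.18605, 0.18605 (working shown to 5 dp, full precision carried).
Each pᵢ log₂ pᵢ term: 0.13953×(-2.84130)=-0.39646, 0.19767×(-2.33880)=-0.46232, 0.16279×(-2.61891)=-0.42633, 0.12791×(-2.96683)=-0.37948, 0.18605×(-2.42626)=-0.45140, 0.18605×(-2.42626)=-0.45140.
Sum = -2.56739, so H' = 2.567.

2.567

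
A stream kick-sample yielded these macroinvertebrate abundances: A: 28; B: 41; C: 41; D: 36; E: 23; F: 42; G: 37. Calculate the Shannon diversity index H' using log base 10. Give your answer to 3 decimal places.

Total N = 28+41+41+36+23+42+37 = 248, so the proportions are 0.1129, 0.16532, 0.16532, 0.14516, 0.09274, 0.16935, 0.14919 (working shown to 5 dp, full precision carried).
Each pᵢ log₁₀ pᵢ term: 0.1129×(-0.94729)=-0.10695, 0.16532×(-0.78167)=-0.12923, 0.16532×(-0.78167)=-0.12923, 0.14516×(-0.83815)=-0.12167, 0.09274×(-1.03272)=-0.09578, 0.16935×(-0.77120)=-0.13061, 0.14919×(-0.82625)=-0.12327.
Sum = -0.83673, so H' = 0.837.

0.837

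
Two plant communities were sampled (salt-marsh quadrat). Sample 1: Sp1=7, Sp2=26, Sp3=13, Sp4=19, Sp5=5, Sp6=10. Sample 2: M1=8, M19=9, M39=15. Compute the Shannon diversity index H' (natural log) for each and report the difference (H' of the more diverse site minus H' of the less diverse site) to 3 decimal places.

0.590

Sample 1: N=80, proportions 0.0875, 0.325, 0.1625, 0.2375, 0.0625, 0.125, giving H' = 1.64836 (working shown to 5 dp, full precision carried).
Sample 2: N=32, proportions 0.25, 0.28125, 0.46875, giving H' = 1.05851.
Difference = |1.64836 − 1.05851| = 0.58985, i.e. 0.590 to 3 decimal places.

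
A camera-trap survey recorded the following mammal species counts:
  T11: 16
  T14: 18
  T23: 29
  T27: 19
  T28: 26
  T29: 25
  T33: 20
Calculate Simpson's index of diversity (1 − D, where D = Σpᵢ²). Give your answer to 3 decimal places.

Total N = 16+18+29+19+26+25+20 = 153, so the proportions are 0.10458, 0.11765, 0.18954, 0.12418, 0.16993, 0.1634, 0.13072 (working shown to 5 dp, full precision carried).
D = 0.10458² + 0.11765² + 0.18954² + 0.12418² + 0.16993² + 0.1634² + 0.13072² = 0.01094 + 0.01384 + 0.03593 + 0.01542 + 0.02888 + 0.02670 + 0.01709 = 0.14879.
So 1 − D = 0.85121, i.e. 0.851 to 3 decimal places.

0.851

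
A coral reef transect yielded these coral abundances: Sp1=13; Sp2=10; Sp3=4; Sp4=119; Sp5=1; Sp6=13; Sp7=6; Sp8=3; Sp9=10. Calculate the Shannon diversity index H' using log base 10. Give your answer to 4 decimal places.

0.5520

Total N = 13+10+4+119+1+13+6+3+10 = 179, so the proportions are 0.072626, 0.055866, 0.022346, 0.664804, 0.005587, 0.072626, 0.03352, 0.01676, 0.055866 (working shown to 6 dp, full precision carried).
Each pᵢ log₁₀ pᵢ term: 0.072626×(-1.138910)=-0.082714, 0.055866×(-1.252853)=-0.069992, 0.022346×(-1.650793)=-0.036889, 0.664804×(-0.177306)=-0.117874, 0.005587×(-2.252853)=-0.012586, 0.072626×(-1.138910)=-0.082714, 0.03352×(-1.474702)=-0.049431, 0.01676×(-1.775732)=-0.029761, 0.055866×(-1.252853)=-0.069992.
Sum = -0.551953, so H' = 0.5520.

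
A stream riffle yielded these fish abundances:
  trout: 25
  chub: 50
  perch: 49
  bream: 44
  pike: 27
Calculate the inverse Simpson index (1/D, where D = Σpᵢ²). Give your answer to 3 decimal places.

Total N = 25+50+49+44+27 = 195, so the proportions are 0.1282051, 0.2564103, 0.2512821, 0.225641, 0.1384615 (working shown to 7 dp, full precision carried).
D = 0.1282051² + 0.2564103² + 0.2512821² + 0.225641² + 0.1384615² = 0.0164366 + 0.0657462 + 0.0631427 + 0.0509139 + 0.0191716 = 0.2154109.
So 1/D = 4.64229, i.e. 4.642 to 3 decimal places.

4.642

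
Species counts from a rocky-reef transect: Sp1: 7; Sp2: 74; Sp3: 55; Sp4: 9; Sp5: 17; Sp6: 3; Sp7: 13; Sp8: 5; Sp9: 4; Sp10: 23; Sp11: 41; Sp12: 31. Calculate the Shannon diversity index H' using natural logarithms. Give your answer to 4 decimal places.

Total N = 7+74+55+9+17+3+13+5+4+23+41+31 = 282, so the proportions are 0.024823, 0.262411, 0.195035, 0.031915, 0.060284, 0.010638, 0.046099, 0.01773, 0.014184, 0.08156, 0.14539, 0.109929 (working shown to 6 dp, full precision carried).
Each pᵢ ln pᵢ term: 0.024823×(-3.695997)=-0.091745, 0.262411×(-1.337842)=-0.351065, 0.195035×(-1.634574)=-0.318800, 0.031915×(-3.444682)=-0.109937, 0.060284×(-2.808694)=-0.169318, 0.010638×(-4.543295)=-0.048333, 0.046099×(-3.076958)=-0.141846, 0.01773×(-4.032469)=-0.071498, 0.014184×(-4.255613)=-0.060363, 0.08156×(-2.506413)=-0.204424, 0.14539×(-1.928335)=-0.280361, 0.109929×(-2.207920)=-0.242715.
Sum = -2.090403, so H' = 2.0904.

2.0904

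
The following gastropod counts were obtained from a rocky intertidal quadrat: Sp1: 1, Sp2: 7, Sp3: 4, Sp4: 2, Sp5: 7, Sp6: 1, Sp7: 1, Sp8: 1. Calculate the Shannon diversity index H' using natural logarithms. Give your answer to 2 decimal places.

1.75

Total N = 1+7+4+2+7+1+1+1 = 24, so the proportions are 0.0417, 0.2917, 0.1667, 0.0833, 0.2917, 0.0417, 0.0417, 0.0417 (working shown to 4 dp, full precision carried).
Each pᵢ ln pᵢ term: 0.0417×(-3.1781)=-0.1324, 0.2917×(-1.2321)=-0.3594, 0.1667×(-1.7918)=-0.2986, 0.0833×(-2.4849)=-0.2071, 0.2917×(-1.2321)=-0.3594, 0.0417×(-3.1781)=-0.1324, 0.0417×(-3.1781)=-0.1324, 0.0417×(-3.1781)=-0.1324.
Sum = -1.7541, so H' = 1.75.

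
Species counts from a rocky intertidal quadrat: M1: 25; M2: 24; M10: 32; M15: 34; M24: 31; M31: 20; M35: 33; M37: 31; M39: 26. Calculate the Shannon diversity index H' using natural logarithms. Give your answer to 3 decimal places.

Total N = 25+24+32+34+31+20+33+31+26 = 256, so the proportions are 0.09766, 0.09375, 0.125, 0.13281, 0.12109, 0.07812, 0.12891, 0.12109, 0.10156 (working shown to 5 dp, full precision carried).
Each pᵢ ln pᵢ term: 0.09766×(-2.32630)=-0.22718, 0.09375×(-2.36712)=-0.22192, 0.125×(-2.07944)=-0.25993, 0.13281×(-2.01882)=-0.26812, 0.12109×(-2.11119)=-0.25565, 0.07812×(-2.54945)=-0.19918, 0.12891×(-2.04867)=-0.26409, 0.12109×(-2.11119)=-0.25565, 0.10156×(-2.28708)=-0.23228.
Sum = -2.18400, so H' = 2.184.

2.184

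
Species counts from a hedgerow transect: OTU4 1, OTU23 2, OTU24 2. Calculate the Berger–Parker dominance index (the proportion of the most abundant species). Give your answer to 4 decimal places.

0.4000

Total N = 1+2+2 = 5, so the proportions are 0.2, 0.4, 0.4 (working shown to 6 dp, full precision carried).
The largest proportion is 0.4, i.e. d = 0.4000 to 4 decimal places.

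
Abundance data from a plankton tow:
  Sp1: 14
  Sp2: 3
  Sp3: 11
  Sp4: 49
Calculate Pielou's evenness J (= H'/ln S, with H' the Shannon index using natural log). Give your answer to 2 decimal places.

Total N = 14+3+11+49 = 77, so the proportions are 0.1818, 0.039, 0.1429, 0.6364 (working shown to 4 dp, full precision carried).
H' = −Σ pᵢ ln pᵢ = −((-0.3100) + (-0.1264) + (-0.2780) + (-0.2876)) = 1.0020.
With S = 4 species, ln S = 1.3863, so J = 1.0020/1.3863 = 0.7228, i.e. 0.72 to 2 decimal places.

0.72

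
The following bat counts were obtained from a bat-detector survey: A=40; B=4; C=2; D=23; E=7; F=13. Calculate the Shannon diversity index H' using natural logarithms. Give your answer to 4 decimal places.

1.4148

Total N = 40+4+2+23+7+13 = 89, so the proportions are 0.449438, 0.044944, 0.022472, 0.258427, 0.078652, 0.146067 (working shown to 6 dp, full precision carried).
Each pᵢ ln pᵢ term: 0.449438×(-0.799757)=-0.359441, 0.044944×(-3.102342)=-0.139431, 0.022472×(-3.795489)=-0.085292, 0.258427×(-1.353142)=-0.349688, 0.078652×(-2.542726)=-0.199990, 0.146067×(-1.923687)=-0.280988.
Sum = -1.414830, so H' = 1.4148.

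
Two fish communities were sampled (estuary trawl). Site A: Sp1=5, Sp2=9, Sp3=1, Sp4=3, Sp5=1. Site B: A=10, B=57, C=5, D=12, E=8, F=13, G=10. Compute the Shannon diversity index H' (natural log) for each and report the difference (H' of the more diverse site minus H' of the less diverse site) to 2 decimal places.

Site A: N=19, proportions 0.26316, 0.47368, 0.05263, 0.15789, 0.05263, giving H' = 1.30665 (working shown to 5 dp, full precision carried).
Site B: N=115, proportions 0.08696, 0.49565, 0.04348, 0.10435, 0.06957, 0.11304, 0.08696, giving H' = 1.57666.
Difference = |1.30665 − 1.57666| = 0.27001, i.e. 0.27 to 2 decimal places.

0.27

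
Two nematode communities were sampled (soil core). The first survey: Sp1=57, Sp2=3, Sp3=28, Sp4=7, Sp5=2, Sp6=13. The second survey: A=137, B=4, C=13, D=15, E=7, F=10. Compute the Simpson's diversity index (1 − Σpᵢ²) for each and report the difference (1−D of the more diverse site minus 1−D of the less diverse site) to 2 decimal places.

The first survey: N=110, proportions 0.5182, 0.0273, 0.2545, 0.0636, 0.0182, 0.1182, giving 1−D = 0.6476 (working shown to 4 dp, full precision carried).
The second survey: N=186, proportions 0.7366, 0.0215, 0.0699, 0.0806, 0.0376, 0.0538, giving 1−D = 0.4413.
Difference = |0.6476 − 0.4413| = 0.2063, i.e. 0.21 to 2 decimal places.

0.21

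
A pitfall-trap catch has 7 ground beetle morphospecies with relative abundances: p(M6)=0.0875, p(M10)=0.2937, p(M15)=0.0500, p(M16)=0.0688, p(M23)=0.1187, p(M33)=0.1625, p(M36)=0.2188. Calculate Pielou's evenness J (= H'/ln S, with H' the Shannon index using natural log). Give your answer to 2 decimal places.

0.92

H' = −Σ pᵢ ln pᵢ = −((-0.2132) + (-0.3598) + (-0.1498) + (-0.1841) + (-0.2530) + (-0.2953) + (-0.3325)) = 1.7877 (working shown to 4 dp, full precision carried).
With S = 7 species, ln S = 1.9459, so J = 1.7877/1.9459 = 0.9187, i.e. 0.92 to 2 decimal places.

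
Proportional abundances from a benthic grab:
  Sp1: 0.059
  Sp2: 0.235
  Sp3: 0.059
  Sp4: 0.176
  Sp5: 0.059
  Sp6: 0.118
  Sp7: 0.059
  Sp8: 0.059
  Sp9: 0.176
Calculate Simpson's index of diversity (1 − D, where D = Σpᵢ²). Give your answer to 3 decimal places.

D = 0.059² + 0.235² + 0.059² + 0.176² + 0.059² + 0.118² + 0.059² + 0.059² + 0.176² = 0.003481 + 0.055225 + 0.003481 + 0.030976 + 0.003481 + 0.013924 + 0.003481 + 0.003481 + 0.030976 = 0.148506 (working shown to 6 dp, full precision carried).
So 1 − D = 0.851494, i.e. 0.851 to 3 decimal places.

0.851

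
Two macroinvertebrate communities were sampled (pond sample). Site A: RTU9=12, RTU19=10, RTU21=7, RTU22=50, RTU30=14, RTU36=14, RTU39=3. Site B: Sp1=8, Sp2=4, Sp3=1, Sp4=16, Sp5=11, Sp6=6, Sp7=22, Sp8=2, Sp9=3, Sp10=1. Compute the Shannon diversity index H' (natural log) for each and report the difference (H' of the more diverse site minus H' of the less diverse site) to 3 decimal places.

0.305

Site A: N=110, proportions 0.109091, 0.090909, 0.063636, 0.454545, 0.127273, 0.127273, 0.027273, giving H' = 1.616329 (working shown to 6 dp, full precision carried).
Site B: N=74, proportions 0.108108, 0.054054, 0.013514, 0.216216, 0.148649, 0.081081, 0.297297, 0.027027, 0.040541, 0.013514, giving H' = 1.920895.
Difference = |1.616329 − 1.920895| = 0.304566, i.e. 0.305 to 3 decimal places.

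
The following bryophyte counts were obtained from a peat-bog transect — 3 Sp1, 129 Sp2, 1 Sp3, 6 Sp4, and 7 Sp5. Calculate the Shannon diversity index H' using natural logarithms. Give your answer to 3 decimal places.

Total N = 3+129+1+6+7 = 146, so the proportions are 0.02055, 0.88356, 0.00685, 0.0411, 0.04795 (working shown to 5 dp, full precision carried).
Each pᵢ ln pᵢ term: 0.02055×(-3.88499)=-0.07983, 0.88356×(-0.12379)=-0.10938, 0.00685×(-4.98361)=-0.03413, 0.0411×(-3.19185)=-0.13117, 0.04795×(-3.03770)=-0.14564.
Sum = -0.50016, so H' = 0.500.

0.500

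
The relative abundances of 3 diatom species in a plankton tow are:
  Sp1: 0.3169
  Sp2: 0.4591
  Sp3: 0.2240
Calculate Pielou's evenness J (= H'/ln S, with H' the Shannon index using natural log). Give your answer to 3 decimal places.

H' = −Σ pᵢ ln pᵢ = −((-0.36417) + (-0.35740) + (-0.33513)) = 1.05670 (working shown to 5 dp, full precision carried).
With S = 3 species, ln S = 1.09861, so J = 1.05670/1.09861 = 0.96185, i.e. 0.962 to 3 decimal places.

0.962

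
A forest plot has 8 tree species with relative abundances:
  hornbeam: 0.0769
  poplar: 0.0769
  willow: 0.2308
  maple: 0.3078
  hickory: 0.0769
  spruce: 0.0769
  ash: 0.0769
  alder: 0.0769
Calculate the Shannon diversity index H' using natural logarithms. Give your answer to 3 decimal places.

1.885

Each pᵢ ln pᵢ term (working shown to 5 dp, full precision carried): 0.0769×(-2.56525)=-0.19727, 0.0769×(-2.56525)=-0.19727, 0.2308×(-1.46620)=-0.33840, 0.3078×(-1.17831)=-0.36268, 0.0769×(-2.56525)=-0.19727, 0.0769×(-2.56525)=-0.19727, 0.0769×(-2.56525)=-0.19727, 0.0769×(-2.56525)=-0.19727.
Sum = -1.88469, so H' = 1.885.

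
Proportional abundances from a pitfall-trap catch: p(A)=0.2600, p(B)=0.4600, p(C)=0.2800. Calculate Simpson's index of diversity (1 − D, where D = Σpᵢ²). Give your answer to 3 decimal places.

0.642

D = 0.26² + 0.46² + 0.28² = 0.06760 + 0.21160 + 0.07840 = 0.35760 (working shown to 5 dp, full precision carried).
So 1 − D = 0.64240, i.e. 0.642 to 3 decimal places.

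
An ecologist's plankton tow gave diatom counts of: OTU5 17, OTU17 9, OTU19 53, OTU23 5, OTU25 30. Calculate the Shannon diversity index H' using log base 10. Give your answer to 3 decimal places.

Total N = 17+9+53+5+30 = 114, so the proportions are 0.14912, 0.07895, 0.46491, 0.04386, 0.26316 (working shown to 5 dp, full precision carried).
Each pᵢ log₁₀ pᵢ term: 0.14912×(-0.82646)=-0.12324, 0.07895×(-1.10266)=-0.08705, 0.46491×(-0.33263)=-0.15464, 0.04386×(-1.35793)=-0.05956, 0.26316×(-0.57978)=-0.15257.
Sum = -0.57707, so H' = 0.577.

0.577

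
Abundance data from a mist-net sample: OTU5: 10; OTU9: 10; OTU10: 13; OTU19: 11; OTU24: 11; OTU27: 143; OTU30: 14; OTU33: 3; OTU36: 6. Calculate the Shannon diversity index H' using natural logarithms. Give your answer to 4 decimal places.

1.3582

Total N = 10+10+13+11+11+143+14+3+6 = 221, so the proportions are 0.045249, 0.045249, 0.058824, 0.049774, 0.049774, 0.647059, 0.063348, 0.013575, 0.027149 (working shown to 6 dp, full precision carried).
Each pᵢ ln pᵢ term: 0.045249×(-3.095578)=-0.140071, 0.045249×(-3.095578)=-0.140071, 0.058824×(-2.833213)=-0.166660, 0.049774×(-3.000267)=-0.149335, 0.049774×(-3.000267)=-0.149335, 0.647059×(-0.435318)=-0.281676, 0.063348×(-2.759105)=-0.174785, 0.013575×(-4.299550)=-0.058365, 0.027149×(-3.606403)=-0.097911.
Sum = -1.358209, so H' = 1.3582.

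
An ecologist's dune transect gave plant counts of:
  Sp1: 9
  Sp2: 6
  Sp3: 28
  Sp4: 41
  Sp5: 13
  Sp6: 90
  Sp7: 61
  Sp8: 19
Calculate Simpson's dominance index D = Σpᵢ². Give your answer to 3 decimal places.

0.209

Total N = 9+6+28+41+13+90+61+19 = 267, so the proportions are 0.03371, 0.02247, 0.10487, 0.15356, 0.04869, 0.33708, 0.22846, 0.07116 (working shown to 5 dp, full precision carried).
D = 0.03371² + 0.02247² + 0.10487² + 0.15356² + 0.04869² + 0.33708² + 0.22846² + 0.07116² = 0.00114 + 0.00050 + 0.01100 + 0.02358 + 0.00237 + 0.11362 + 0.05220 + 0.00506 = 0.20947.
To 3 decimal places, D = 0.209.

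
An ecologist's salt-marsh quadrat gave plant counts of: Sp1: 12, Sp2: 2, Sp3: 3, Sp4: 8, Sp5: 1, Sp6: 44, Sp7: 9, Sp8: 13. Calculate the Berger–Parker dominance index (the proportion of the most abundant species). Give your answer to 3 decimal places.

Total N = 12+2+3+8+1+44+9+13 = 92, so the proportions are 0.13043, 0.02174, 0.03261, 0.08696, 0.01087, 0.47826, 0.09783, 0.1413 (working shown to 5 dp, full precision carried).
The largest proportion is 0.47826, i.e. d = 0.478 to 3 decimal places.

0.478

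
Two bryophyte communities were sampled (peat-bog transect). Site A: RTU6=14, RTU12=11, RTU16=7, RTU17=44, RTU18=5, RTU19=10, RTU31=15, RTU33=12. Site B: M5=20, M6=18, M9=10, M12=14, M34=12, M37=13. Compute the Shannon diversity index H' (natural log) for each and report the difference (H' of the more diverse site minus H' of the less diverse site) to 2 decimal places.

0.08

Site A: N=118, proportions 0.1186, 0.0932, 0.0593, 0.3729, 0.0424, 0.0847, 0.1271, 0.1017, giving H' = 1.8473 (working shown to 4 dp, full precision carried).
Site B: N=87, proportions 0.2299, 0.2069, 0.1149, 0.1609, 0.1379, 0.1494, giving H' = 1.7639.
Difference = |1.8473 − 1.7639| = 0.0834, i.e. 0.08 to 2 decimal places.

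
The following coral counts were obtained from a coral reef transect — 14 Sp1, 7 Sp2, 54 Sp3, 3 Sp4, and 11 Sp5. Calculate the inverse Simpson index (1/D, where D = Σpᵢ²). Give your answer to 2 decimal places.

2.41

Total N = 14+7+54+3+11 = 89, so the proportions are 0.1573, 0.07865, 0.60674, 0.03371, 0.1236 (working shown to 5 dp, full precision carried).
D = 0.1573² + 0.07865² + 0.60674² + 0.03371² + 0.1236² = 0.02474 + 0.00619 + 0.36814 + 0.00114 + 0.01528 = 0.41548.
So 1/D = 2.4069, i.e. 2.41 to 2 decimal places.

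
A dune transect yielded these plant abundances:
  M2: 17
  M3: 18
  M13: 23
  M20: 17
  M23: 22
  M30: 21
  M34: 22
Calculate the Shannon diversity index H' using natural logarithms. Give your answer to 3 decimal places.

1.939

Total N = 17+18+23+17+22+21+22 = 140, so the proportions are 0.12143, 0.12857, 0.16429, 0.12143, 0.15714, 0.15, 0.15714 (working shown to 5 dp, full precision carried).
Each pᵢ ln pᵢ term: 0.12143×(-2.10843)=-0.25602, 0.12857×(-2.05127)=-0.26373, 0.16429×(-1.80615)=-0.29672, 0.12143×(-2.10843)=-0.25602, 0.15714×(-1.85060)=-0.29081, 0.15×(-1.89712)=-0.28457, 0.15714×(-1.85060)=-0.29081.
Sum = -1.93869, so H' = 1.939.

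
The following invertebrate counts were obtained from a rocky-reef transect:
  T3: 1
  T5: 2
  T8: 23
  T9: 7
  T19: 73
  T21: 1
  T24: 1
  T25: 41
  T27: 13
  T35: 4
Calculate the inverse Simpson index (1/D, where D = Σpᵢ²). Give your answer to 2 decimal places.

Total N = 1+2+23+7+73+1+1+41+13+4 = 166, so the proportions are 0.006024, 0.012048, 0.138554, 0.042169, 0.439759, 0.006024, 0.006024, 0.246988, 0.078313, 0.024096 (working shown to 6 dp, full precision carried).
D = 0.006024² + 0.012048² + 0.138554² + 0.042169² + 0.439759² + 0.006024² + 0.006024² + 0.246988² + 0.078313² + 0.024096² = 0.000036 + 0.000145 + 0.019197 + 0.001778 + 0.193388 + 0.000036 + 0.000036 + 0.061003 + 0.006133 + 0.000581 = 0.282334.
So 1/D = 3.5419, i.e. 3.54 to 2 decimal places.

3.54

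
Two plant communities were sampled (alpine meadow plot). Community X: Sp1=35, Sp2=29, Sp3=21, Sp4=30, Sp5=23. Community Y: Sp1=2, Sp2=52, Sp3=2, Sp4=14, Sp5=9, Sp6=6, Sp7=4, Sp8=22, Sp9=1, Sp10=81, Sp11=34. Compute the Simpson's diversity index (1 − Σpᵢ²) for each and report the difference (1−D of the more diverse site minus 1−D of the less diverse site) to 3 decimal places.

0.012

Community X: N=138, proportions 0.25362, 0.21014, 0.15217, 0.21739, 0.16667, giving 1−D = 0.79332 (working shown to 5 dp, full precision carried).
Community Y: N=227, proportions 0.00881, 0.22907, 0.00881, 0.06167, 0.03965, 0.02643, 0.01762, 0.09692, 0.00441, 0.35683, 0.14978, giving 1−D = 0.78181.
Difference = |0.79332 − 0.78181| = 0.01151, i.e. 0.012 to 3 decimal places.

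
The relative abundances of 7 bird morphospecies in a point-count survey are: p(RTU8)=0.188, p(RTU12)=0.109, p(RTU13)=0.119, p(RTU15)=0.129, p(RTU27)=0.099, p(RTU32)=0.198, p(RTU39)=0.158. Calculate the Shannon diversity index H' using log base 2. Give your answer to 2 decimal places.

Each pᵢ log₂ pᵢ term (working shown to 4 dp, full precision carried): 0.188×(-2.4112)=-0.4533, 0.109×(-3.1976)=-0.3485, 0.119×(-3.0710)=-0.3654, 0.129×(-2.9546)=-0.3811, 0.099×(-3.3364)=-0.3303, 0.198×(-2.3364)=-0.4626, 0.158×(-2.6620)=-0.4206.
Sum = -2.7619, so H' = 2.76.

2.76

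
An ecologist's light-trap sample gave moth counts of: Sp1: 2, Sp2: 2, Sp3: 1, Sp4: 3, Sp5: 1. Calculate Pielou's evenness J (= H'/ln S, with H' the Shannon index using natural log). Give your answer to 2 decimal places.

0.95

Total N = 2+2+1+3+1 = 9, so the proportions are 0.2222, 0.2222, 0.1111, 0.3333, 0.1111 (working shown to 4 dp, full precision carried).
H' = −Σ pᵢ ln pᵢ = −((-0.3342) + (-0.3342) + (-0.2441) + (-0.3662) + (-0.2441)) = 1.5230.
With S = 5 species, ln S = 1.6094, so J = 1.5230/1.6094 = 0.9463, i.e. 0.95 to 2 decimal places.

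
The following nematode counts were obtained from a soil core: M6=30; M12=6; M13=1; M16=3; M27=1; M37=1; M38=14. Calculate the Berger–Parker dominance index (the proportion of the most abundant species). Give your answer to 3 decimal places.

Total N = 30+6+1+3+1+1+14 = 56, so the proportions are 0.53571, 0.10714, 0.01786, 0.05357, 0.01786, 0.01786, 0.25 (working shown to 5 dp, full precision carried).
The largest proportion is 0.53571, i.e. d = 0.536 to 3 decimal places.

0.536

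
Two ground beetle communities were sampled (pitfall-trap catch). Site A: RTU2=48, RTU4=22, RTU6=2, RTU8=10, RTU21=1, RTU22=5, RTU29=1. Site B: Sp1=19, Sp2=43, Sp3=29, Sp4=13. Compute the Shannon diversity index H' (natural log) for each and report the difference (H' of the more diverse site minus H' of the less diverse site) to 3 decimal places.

Site A: N=89, proportions 0.53933, 0.24719, 0.02247, 0.11236, 0.01124, 0.05618, 0.01124, giving H' = 1.27201 (working shown to 5 dp, full precision carried).
Site B: N=104, proportions 0.18269, 0.41346, 0.27885, 0.125, giving H' = 1.29178.
Difference = |1.27201 − 1.29178| = 0.01977, i.e. 0.020 to 3 decimal places.

0.020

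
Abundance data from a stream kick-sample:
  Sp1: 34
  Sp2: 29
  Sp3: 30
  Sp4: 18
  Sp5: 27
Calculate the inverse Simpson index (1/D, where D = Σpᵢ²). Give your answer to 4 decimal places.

Total N = 34+29+30+18+27 = 138, so the proportions are 0.24637681, 0.21014493, 0.2173913, 0.13043478, 0.19565217 (working shown to 8 dp, full precision carried).
D = 0.24637681² + 0.21014493² + 0.2173913² + 0.13043478² + 0.19565217² = 0.06070153 + 0.04416089 + 0.04725898 + 0.01701323 + 0.03827977 = 0.20741441.
So 1/D = 4.821266, i.e. 4.8213 to 4 decimal places.

4.8213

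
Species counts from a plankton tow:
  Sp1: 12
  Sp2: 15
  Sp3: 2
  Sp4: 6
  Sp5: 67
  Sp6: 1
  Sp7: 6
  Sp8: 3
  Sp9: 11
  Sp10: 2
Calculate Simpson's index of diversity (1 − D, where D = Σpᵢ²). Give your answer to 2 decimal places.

0.68

Total N = 12+15+2+6+67+1+6+3+11+2 = 125, so the proportions are 0.096, 0.12, 0.016, 0.048, 0.536, 0.008, 0.048, 0.024, 0.088, 0.016 (working shown to 4 dp, full precision carried).
D = 0.096² + 0.12² + 0.016² + 0.048² + 0.536² + 0.008² + 0.048² + 0.024² + 0.088² + 0.016² = 0.0092 + 0.0144 + 0.0003 + 0.0023 + 0.2873 + 0.0001 + 0.0023 + 0.0006 + 0.0077 + 0.0003 = 0.3244.
So 1 − D = 0.6756, i.e. 0.68 to 2 decimal places.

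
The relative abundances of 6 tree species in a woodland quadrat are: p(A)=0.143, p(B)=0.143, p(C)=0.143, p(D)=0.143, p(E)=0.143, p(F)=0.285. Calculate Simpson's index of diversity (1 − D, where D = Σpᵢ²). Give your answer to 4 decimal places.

D = 0.143² + 0.143² + 0.143² + 0.143² + 0.143² + 0.285² = 0.020449 + 0.020449 + 0.020449 + 0.020449 + 0.020449 + 0.081225 = 0.183470 (working shown to 6 dp, full precision carried).
So 1 − D = 0.816530, i.e. 0.8165 to 4 decimal places.

0.8165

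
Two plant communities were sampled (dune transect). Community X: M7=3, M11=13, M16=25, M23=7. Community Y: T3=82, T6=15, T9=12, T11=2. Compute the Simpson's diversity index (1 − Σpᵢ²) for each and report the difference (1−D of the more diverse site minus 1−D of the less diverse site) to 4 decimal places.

Community X: N=48, proportions 0.0625, 0.27083333, 0.52083333, 0.14583333, giving 1−D = 0.63020833 (working shown to 8 dp, full precision carried).
Community Y: N=111, proportions 0.73873874, 0.13513514, 0.10810811, 0.01801802, giving 1−D = 0.42399156.
Difference = |0.63020833 − 0.42399156| = 0.20621677, i.e. 0.2062 to 4 decimal places.

0.2062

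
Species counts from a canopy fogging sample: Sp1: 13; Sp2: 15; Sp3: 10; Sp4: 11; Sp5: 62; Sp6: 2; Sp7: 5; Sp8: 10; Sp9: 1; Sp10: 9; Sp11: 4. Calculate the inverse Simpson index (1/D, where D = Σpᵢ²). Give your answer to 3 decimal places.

Total N = 13+15+10+11+62+2+5+10+1+9+4 = 142, so the proportions are 0.0915493, 0.1056338, 0.0704225, 0.0774648, 0.4366197, 0.0140845, 0.0352113, 0.0704225, 0.0070423, 0.0633803, 0.028169 (working shown to 7 dp, full precision carried).
D = 0.0915493² + 0.1056338² + 0.0704225² + 0.0774648² + 0.4366197² + 0.0140845² + 0.0352113² + 0.0704225² + 0.0070423² + 0.0633803² + 0.028169² = 0.0083813 + 0.0111585 + 0.0049593 + 0.0060008 + 0.1906368 + 0.0001984 + 0.0012398 + 0.0049593 + 0.0000496 + 0.0040171 + 0.0007935 = 0.2323944.
So 1/D = 4.30303, i.e. 4.303 to 3 decimal places.

4.303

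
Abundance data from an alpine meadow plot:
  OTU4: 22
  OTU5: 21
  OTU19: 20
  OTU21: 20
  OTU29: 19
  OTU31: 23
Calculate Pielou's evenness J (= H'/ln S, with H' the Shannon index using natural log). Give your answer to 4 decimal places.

0.9988

Total N = 22+21+20+20+19+23 = 125, so the proportions are 0.176, 0.168, 0.16, 0.16, 0.152, 0.184 (working shown to 6 dp, full precision carried).
H' = −Σ pᵢ ln pᵢ = −((-0.305760) + (-0.299677) + (-0.293213) + (-0.293213) + (-0.286349) + (-0.311479)) = 1.789691.
With S = 6 species, ln S = 1.791759, so J = 1.789691/1.791759 = 0.998845, i.e. 0.9988 to 4 decimal places.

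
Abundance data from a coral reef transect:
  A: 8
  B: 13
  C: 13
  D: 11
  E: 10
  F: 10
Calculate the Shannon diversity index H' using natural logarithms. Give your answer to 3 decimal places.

1.778

Total N = 8+13+13+11+10+10 = 65, so the proportions are 0.12308, 0.2, 0.2, 0.16923, 0.15385, 0.15385 (working shown to 5 dp, full precision carried).
Each pᵢ ln pᵢ term: 0.12308×(-2.09495)=-0.25784, 0.2×(-1.60944)=-0.32189, 0.2×(-1.60944)=-0.32189, 0.16923×(-1.77649)=-0.30064, 0.15385×(-1.87180)=-0.28797, 0.15385×(-1.87180)=-0.28797.
Sum = -1.77819, so H' = 1.778.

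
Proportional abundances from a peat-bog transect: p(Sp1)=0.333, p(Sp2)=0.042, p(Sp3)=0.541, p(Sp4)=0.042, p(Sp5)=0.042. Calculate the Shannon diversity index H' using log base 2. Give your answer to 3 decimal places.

Each pᵢ log₂ pᵢ term (working shown to 5 dp, full precision carried): 0.333×(-1.58641)=-0.52827, 0.042×(-4.57347)=-0.19209, 0.541×(-0.88630)=-0.47949, 0.042×(-4.57347)=-0.19209, 0.042×(-4.57347)=-0.19209.
Sum = -1.58402, so H' = 1.584.

1.584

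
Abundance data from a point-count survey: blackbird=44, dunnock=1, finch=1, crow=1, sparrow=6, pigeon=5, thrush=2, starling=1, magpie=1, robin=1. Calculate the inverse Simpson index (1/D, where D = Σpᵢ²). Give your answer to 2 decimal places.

Total N = 44+1+1+1+6+5+2+1+1+1 = 63, so the proportions are 0.69841, 0.01587, 0.01587, 0.01587, 0.09524, 0.07937, 0.03175, 0.01587, 0.01587, 0.01587 (working shown to 5 dp, full precision carried).
D = 0.69841² + 0.01587² + 0.01587² + 0.01587² + 0.09524² + 0.07937² + 0.03175² + 0.01587² + 0.01587² + 0.01587² = 0.48778 + 0.00025 + 0.00025 + 0.00025 + 0.00907 + 0.00630 + 0.00101 + 0.00025 + 0.00025 + 0.00025 = 0.50567.
So 1/D = 1.9776, i.e. 1.98 to 2 decimal places.

1.98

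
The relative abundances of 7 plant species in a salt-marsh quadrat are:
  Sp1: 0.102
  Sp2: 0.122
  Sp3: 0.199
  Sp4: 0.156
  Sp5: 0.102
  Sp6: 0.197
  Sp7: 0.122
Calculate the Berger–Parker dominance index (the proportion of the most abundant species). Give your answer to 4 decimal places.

0.1990

The largest proportion is 0.199, i.e. d = 0.1990 to 4 decimal places.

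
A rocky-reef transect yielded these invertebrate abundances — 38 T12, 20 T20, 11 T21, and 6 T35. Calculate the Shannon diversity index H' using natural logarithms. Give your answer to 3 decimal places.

1.181

Total N = 38+20+11+6 = 75, so the proportions are 0.50667, 0.26667, 0.14667, 0.08 (working shown to 5 dp, full precision carried).
Each pᵢ ln pᵢ term: 0.50667×(-0.67990)=-0.34448, 0.26667×(-1.32176)=-0.35247, 0.14667×(-1.91959)=-0.28154, 0.08×(-2.52573)=-0.20206.
Sum = -1.18055, so H' = 1.181.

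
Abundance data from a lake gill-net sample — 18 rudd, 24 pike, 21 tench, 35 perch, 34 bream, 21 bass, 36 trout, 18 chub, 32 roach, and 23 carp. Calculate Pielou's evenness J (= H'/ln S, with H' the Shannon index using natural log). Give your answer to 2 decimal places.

Total N = 18+24+21+35+34+21+36+18+32+23 = 262, so the proportions are 0.0687, 0.0916, 0.0802, 0.1336, 0.1298, 0.0802, 0.1374, 0.0687, 0.1221, 0.0878 (working shown to 4 dp, full precision carried).
H' = −Σ pᵢ ln pᵢ = −((-0.1840) + (-0.2190) + (-0.2023) + (-0.2689) + (-0.2650) + (-0.2023) + (-0.2727) + (-0.1840) + (-0.2568) + (-0.2136)) = 2.2685.
With S = 10 species, ln S = 2.3026, so J = 2.2685/2.3026 = 0.9852, i.e. 0.99 to 2 decimal places.

0.99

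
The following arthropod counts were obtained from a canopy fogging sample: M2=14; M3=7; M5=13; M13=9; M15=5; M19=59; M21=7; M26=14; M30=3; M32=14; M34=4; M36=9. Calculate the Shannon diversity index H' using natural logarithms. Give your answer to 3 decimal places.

Total N = 14+7+13+9+5+59+7+14+3+14+4+9 = 158, so the proportions are 0.08861, 0.0443, 0.08228, 0.05696, 0.03165, 0.37342, 0.0443, 0.08861, 0.01899, 0.08861, 0.02532, 0.05696 (working shown to 5 dp, full precision carried).
Each pᵢ ln pᵢ term: 0.08861×(-2.42354)=-0.21474, 0.0443×(-3.11668)=-0.13808, 0.08228×(-2.49765)=-0.20550, 0.05696×(-2.86537)=-0.16322, 0.03165×(-3.45316)=-0.10928, 0.37342×(-0.98506)=-0.36784, 0.0443×(-3.11668)=-0.13808, 0.08861×(-2.42354)=-0.21474, 0.01899×(-3.96398)=-0.07527, 0.08861×(-2.42354)=-0.21474, 0.02532×(-3.67630)=-0.09307, 0.05696×(-2.86537)=-0.16322.
Sum = -2.09778, so H' = 2.098.

2.098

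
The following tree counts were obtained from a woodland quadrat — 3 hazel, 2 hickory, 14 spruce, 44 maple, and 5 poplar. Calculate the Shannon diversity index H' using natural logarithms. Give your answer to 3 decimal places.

Total N = 3+2+14+44+5 = 68, so the proportions are 0.04412, 0.02941, 0.20588, 0.64706, 0.07353 (working shown to 5 dp, full precision carried).
Each pᵢ ln pᵢ term: 0.04412×(-3.12090)=-0.13769, 0.02941×(-3.52636)=-0.10372, 0.20588×(-1.58045)=-0.32539, 0.64706×(-0.43532)=-0.28168, 0.07353×(-2.61007)=-0.19192.
Sum = -1.04038, so H' = 1.040.

1.040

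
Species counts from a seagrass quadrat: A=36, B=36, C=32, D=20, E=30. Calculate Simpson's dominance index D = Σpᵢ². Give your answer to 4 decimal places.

0.2073

Total N = 36+36+32+20+30 = 154, so the proportions are 0.233766, 0.233766, 0.207792, 0.12987, 0.194805 (working shown to 6 dp, full precision carried).
D = 0.233766² + 0.233766² + 0.207792² + 0.12987² + 0.194805² = 0.054647 + 0.054647 + 0.043178 + 0.016866 + 0.037949 = 0.207286.
To 4 decimal places, D = 0.2073.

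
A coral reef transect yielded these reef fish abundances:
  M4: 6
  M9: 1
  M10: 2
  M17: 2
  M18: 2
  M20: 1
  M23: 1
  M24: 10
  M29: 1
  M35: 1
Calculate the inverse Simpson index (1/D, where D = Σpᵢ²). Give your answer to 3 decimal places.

4.765

Total N = 6+1+2+2+2+1+1+10+1+1 = 27, so the proportions are 0.2222222, 0.037037, 0.0740741, 0.0740741, 0.0740741, 0.037037, 0.037037, 0.3703704, 0.037037, 0.037037 (working shown to 7 dp, full precision carried).
D = 0.2222222² + 0.037037² + 0.0740741² + 0.0740741² + 0.0740741² + 0.037037² + 0.037037² + 0.3703704² + 0.037037² + 0.037037² = 0.0493827 + 0.0013717 + 0.0054870 + 0.0054870 + 0.0054870 + 0.0013717 + 0.0013717 + 0.1371742 + 0.0013717 + 0.0013717 = 0.2098765.
So 1/D = 4.76471, i.e. 4.765 to 3 decimal places.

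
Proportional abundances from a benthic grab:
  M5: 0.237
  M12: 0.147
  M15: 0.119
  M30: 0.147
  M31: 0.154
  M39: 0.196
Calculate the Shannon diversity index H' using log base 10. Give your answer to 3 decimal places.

Each pᵢ log₁₀ pᵢ term (working shown to 5 dp, full precision carried): 0.237×(-0.62525)=-0.14818, 0.147×(-0.83268)=-0.12240, 0.119×(-0.92445)=-0.11001, 0.147×(-0.83268)=-0.12240, 0.154×(-0.81248)=-0.12512, 0.196×(-0.70774)=-0.13872.
Sum = -0.76684, so H' = 0.767.

0.767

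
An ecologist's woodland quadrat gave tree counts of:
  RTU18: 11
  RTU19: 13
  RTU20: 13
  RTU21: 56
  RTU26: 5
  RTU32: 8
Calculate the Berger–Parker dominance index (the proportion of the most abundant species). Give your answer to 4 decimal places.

Total N = 11+13+13+56+5+8 = 106, so the proportions are 0.103774, 0.122642, 0.122642, 0.528302, 0.04717, 0.075472 (working shown to 6 dp, full precision carried).
The largest proportion is 0.528302, i.e. d = 0.5283 to 4 decimal places.

0.5283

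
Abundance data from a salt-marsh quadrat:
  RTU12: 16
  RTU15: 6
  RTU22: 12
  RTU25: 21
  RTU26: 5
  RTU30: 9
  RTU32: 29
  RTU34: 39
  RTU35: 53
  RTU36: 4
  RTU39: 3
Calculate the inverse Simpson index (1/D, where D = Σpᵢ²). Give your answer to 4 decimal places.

6.2808

Total N = 16+6+12+21+5+9+29+39+53+4+3 = 197, so the proportions are 0.08121827, 0.03045685, 0.06091371, 0.10659898, 0.02538071, 0.04568528, 0.14720812, 0.19796954, 0.26903553, 0.02030457, 0.01522843 (working shown to 8 dp, full precision carried).
D = 0.08121827² + 0.03045685² + 0.06091371² + 0.10659898² + 0.02538071² + 0.04568528² + 0.14720812² + 0.19796954² + 0.26903553² + 0.02030457² + 0.01522843² = 0.00659641 + 0.00092762 + 0.00371048 + 0.01136334 + 0.00064418 + 0.00208714 + 0.02167023 + 0.03919194 + 0.07238012 + 0.00041228 + 0.00023190 = 0.15921565.
So 1/D = 6.280790, i.e. 6.2808 to 4 decimal places.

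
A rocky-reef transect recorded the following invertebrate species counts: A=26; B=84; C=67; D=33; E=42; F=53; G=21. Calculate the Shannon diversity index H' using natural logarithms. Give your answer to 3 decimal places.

Total N = 26+84+67+33+42+53+21 = 326, so the proportions are 0.07975, 0.25767, 0.20552, 0.10123, 0.12883, 0.16258, 0.06442 (working shown to 5 dp, full precision carried).
Each pᵢ ln pᵢ term: 0.07975×(-2.52880)=-0.20168, 0.25767×(-1.35608)=-0.34942, 0.20552×(-1.58220)=-0.32518, 0.10123×(-2.29039)=-0.23185, 0.12883×(-2.04923)=-0.26401, 0.16258×(-1.81661)=-0.29534, 0.06442×(-2.74237)=-0.17666.
Sum = -1.84413, so H' = 1.844.

1.844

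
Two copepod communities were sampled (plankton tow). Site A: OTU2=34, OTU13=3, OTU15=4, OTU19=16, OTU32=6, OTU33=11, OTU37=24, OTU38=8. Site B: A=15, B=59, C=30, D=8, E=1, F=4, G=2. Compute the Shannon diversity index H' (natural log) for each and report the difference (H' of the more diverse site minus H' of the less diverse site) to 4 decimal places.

Site A: N=106, proportions 0.320755, 0.028302, 0.037736, 0.150943, 0.056604, 0.103774, 0.226415, 0.075472, giving H' = 1.803676 (working shown to 6 dp, full precision carried).
Site B: N=119, proportions 0.12605, 0.495798, 0.252101, 0.067227, 0.008403, 0.033613, 0.016807, giving H' = 1.360650.
Difference = |1.803676 − 1.360650| = 0.443026, i.e. 0.4430 to 4 decimal places.

0.4430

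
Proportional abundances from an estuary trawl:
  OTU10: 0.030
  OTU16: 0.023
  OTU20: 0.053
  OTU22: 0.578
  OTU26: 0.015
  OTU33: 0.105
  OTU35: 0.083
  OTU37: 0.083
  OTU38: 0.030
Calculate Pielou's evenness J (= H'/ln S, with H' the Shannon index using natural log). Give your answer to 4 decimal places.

0.6747

H' = −Σ pᵢ ln pᵢ = −((-0.105197) + (-0.086762) + (-0.155686) + (-0.316849) + (-0.062996) + (-0.236648) + (-0.206580) + (-0.206580) + (-0.105197)) = 1.482494 (working shown to 6 dp, full precision carried).
With S = 9 species, ln S = 2.197225, so J = 1.482494/2.197225 = 0.674712, i.e. 0.6747 to 4 decimal places.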